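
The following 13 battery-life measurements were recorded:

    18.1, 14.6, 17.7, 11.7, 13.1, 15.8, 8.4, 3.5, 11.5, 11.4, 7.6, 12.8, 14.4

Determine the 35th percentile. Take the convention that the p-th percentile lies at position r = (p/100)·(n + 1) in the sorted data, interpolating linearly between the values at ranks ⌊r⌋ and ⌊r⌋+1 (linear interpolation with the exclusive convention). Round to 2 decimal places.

11.49

Sorted: 3.5, 7.6, 8.4, 11.4, 11.5, 11.7, 12.8, 13.1, 14.4, 14.6, 15.8, 17.7, 18.1.
n = 13.
r = (35/100)·(13 + 1) = 4.9.
Rank 4 is 11.4 and rank 5 is 11.5.
Interpolate: 11.4 + 0.9·(11.5 − 11.4) = 11.4 + 0.9·0.1 = 11.49.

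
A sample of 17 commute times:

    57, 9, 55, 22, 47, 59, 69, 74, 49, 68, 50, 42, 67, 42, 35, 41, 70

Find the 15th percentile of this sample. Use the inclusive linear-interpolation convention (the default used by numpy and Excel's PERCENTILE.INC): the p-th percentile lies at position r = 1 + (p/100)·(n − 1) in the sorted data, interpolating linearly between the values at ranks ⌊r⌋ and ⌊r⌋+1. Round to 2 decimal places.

Sorted: 9, 22, 35, 41, 42, 42, 47, 49, 50, 55, 57, 59, 67, 68, 69, 70, 74.
n = 17.
r = 1 + (15/100)·(17 − 1) = 1 + 2.4 = 3.4.
Rank 3 is 35 and rank 4 is 41.
Interpolate: 35 + 0.4·(41 − 35) = 35 + 0.4·6 = 37.4.

37.40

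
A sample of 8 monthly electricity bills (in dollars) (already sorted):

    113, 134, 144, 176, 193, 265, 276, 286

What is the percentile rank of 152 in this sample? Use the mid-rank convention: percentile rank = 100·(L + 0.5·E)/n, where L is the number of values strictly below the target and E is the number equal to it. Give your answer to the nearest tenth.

37.5

Count below 152: L = 3; count equal: E = 0; n = 8.
Percentile rank = 100·(3 + 0.5·0)/8 = 100·3/8 = 37.5.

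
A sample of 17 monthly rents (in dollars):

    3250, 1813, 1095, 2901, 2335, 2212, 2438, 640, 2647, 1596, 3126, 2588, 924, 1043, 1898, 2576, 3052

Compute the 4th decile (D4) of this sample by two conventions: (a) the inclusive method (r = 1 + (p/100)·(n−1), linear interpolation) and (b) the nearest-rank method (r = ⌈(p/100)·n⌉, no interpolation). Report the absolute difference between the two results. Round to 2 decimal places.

Sorted: 640, 924, 1043, 1095, 1596, 1813, 1898, 2212, 2335, 2438, 2576, 2588, 2647, 2901, 3052, 3126, 3250.
n = 17.
(a) r = 7.4; between ranks 7 (1898) and 8 (2212): 2023.6.
(b) the nearest-rank method: rank 7 → 1898.
|2023.6 − 1898| = 125.6.

125.60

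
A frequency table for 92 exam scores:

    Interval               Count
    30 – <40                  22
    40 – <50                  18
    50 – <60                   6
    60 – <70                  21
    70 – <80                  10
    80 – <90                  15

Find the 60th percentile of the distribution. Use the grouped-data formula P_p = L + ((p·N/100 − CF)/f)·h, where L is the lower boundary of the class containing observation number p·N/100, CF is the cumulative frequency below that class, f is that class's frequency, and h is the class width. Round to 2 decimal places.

64.38

N = 92; target position k = 60/100 · 92 = 55.2.
Cumulative frequencies: 22, 40, 46, 67, 77, 92.
Observation 55.2 falls in the class 60 – <70.
L = 60, CF = 46, f = 21, h = 10.
P60 = 60 + ((55.2 − 46)/21)·10 = 60 + 4.38095 = 64.381.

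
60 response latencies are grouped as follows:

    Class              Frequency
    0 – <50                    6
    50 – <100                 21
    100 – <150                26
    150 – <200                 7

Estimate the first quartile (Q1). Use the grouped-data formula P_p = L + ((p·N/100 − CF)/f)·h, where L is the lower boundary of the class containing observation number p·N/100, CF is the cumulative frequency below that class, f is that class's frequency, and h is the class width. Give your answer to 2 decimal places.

N = 60; target position k = 25/100 · 60 = 15.
Cumulative frequencies: 6, 27, 53, 60.
Observation 15 falls in the class 50 – <100.
L = 50, CF = 6, f = 21, h = 50.
P25 = 50 + ((15 − 6)/21)·50 = 50 + 21.4286 = 71.4286.

71.43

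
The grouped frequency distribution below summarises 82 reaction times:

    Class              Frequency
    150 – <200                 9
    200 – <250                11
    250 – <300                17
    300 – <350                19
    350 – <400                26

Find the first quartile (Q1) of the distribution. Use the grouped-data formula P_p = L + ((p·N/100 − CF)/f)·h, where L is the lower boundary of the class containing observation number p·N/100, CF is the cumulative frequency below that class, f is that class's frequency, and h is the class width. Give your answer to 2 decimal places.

251.47

N = 82; target position k = 25/100 · 82 = 20.5.
Cumulative frequencies: 9, 20, 37, 56, 82.
Observation 20.5 falls in the class 250 – <300.
L = 250, CF = 20, f = 17, h = 50.
P25 = 250 + ((20.5 − 20)/17)·50 = 250 + 1.47059 = 251.471.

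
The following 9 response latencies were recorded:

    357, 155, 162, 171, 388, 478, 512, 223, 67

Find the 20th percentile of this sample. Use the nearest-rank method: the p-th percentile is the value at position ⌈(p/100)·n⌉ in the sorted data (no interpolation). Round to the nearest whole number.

155

Sorted: 67, 155, 162, 171, 223, 357, 388, 478, 512.
n = 9.
Position = ⌈20/100 · 9⌉ = ⌈1.8⌉ = 2.
The value at rank 2 is 155.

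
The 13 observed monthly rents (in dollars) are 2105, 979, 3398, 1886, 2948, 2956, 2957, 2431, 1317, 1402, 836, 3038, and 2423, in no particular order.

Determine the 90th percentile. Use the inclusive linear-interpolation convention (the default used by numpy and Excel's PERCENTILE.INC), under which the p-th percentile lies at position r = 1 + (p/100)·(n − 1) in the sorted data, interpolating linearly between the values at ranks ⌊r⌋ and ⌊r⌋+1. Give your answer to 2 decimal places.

Sorted: 836, 979, 1317, 1402, 1886, 2105, 2423, 2431, 2948, 2956, 2957, 3038, 3398.
n = 13.
r = 1 + (90/100)·(13 − 1) = 1 + 10.8 = 11.8.
Rank 11 is 2957 and rank 12 is 3038.
Interpolate: 2957 + 0.8·(3038 − 2957) = 2957 + 0.8·81 = 3021.8.

3021.80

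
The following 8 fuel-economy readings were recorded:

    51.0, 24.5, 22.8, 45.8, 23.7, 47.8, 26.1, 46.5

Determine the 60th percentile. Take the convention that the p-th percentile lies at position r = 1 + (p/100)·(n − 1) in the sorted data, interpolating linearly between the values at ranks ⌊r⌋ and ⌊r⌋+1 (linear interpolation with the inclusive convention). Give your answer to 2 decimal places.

Sorted: 22.8, 23.7, 24.5, 26.1, 45.8, 46.5, 47.8, 51.0.
n = 8.
r = 1 + (60/100)·(8 − 1) = 1 + 4.2 = 5.2.
Rank 5 is 45.8 and rank 6 is 46.5.
Interpolate: 45.8 + 0.2·(46.5 − 45.8) = 45.8 + 0.2·0.7 = 45.94.

45.94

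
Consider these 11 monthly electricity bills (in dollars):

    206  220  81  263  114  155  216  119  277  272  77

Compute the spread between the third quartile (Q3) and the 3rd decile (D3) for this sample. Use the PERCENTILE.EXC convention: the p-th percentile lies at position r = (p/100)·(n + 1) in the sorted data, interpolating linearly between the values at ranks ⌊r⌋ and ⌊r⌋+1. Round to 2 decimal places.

Sorted: 77, 81, 114, 119, 155, 206, 216, 220, 263, 272, 277.
n = 11.
P30: r = 3.6; ranks 3–4 are 114, 119; interpolating gives 117.
P75: r = 9 (integer) → 263.
Difference: 263 − 117 = 146.

146.00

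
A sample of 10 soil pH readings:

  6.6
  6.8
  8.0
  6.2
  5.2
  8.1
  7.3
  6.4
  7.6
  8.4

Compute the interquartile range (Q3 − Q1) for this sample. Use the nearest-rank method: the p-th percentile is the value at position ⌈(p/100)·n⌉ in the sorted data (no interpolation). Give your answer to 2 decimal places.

1.60

Sorted: 5.2, 6.2, 6.4, 6.6, 6.8, 7.3, 7.6, 8.0, 8.1, 8.4.
n = 10.
P25: rank ⌈25/100·10⌉ = 3 → 6.4.
P75: rank ⌈75/100·10⌉ = 8 → 8.
Difference: 8 − 6.4 = 1.6.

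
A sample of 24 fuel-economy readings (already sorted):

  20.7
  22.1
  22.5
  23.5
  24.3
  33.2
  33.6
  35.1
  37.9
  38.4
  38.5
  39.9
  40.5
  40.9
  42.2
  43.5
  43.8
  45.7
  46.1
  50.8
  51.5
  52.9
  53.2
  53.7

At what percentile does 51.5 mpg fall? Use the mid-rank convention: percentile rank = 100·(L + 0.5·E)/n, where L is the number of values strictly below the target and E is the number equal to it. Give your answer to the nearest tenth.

85.4

Count below 51.5: L = 20; count equal: E = 1; n = 24.
Percentile rank = 100·(20 + 0.5·1)/24 = 100·20.5/24 = 85.42.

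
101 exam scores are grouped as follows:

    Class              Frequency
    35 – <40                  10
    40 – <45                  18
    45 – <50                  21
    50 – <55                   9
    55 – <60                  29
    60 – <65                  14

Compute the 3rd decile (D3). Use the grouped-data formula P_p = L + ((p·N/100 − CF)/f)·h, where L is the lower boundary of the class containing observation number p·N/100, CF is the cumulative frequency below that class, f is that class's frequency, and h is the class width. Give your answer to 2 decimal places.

45.55

N = 101; target position k = 30/100 · 101 = 30.3.
Cumulative frequencies: 10, 28, 49, 58, 87, 101.
Observation 30.3 falls in the class 45 – <50.
L = 45, CF = 28, f = 21, h = 5.
P30 = 45 + ((30.3 − 28)/21)·5 = 45 + 0.547619 = 45.5476.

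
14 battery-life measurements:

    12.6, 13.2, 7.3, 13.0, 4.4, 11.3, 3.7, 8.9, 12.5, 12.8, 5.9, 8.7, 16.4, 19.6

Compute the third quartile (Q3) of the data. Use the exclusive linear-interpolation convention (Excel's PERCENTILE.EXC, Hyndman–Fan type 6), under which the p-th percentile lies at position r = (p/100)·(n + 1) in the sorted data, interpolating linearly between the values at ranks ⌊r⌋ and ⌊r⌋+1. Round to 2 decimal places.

Sorted: 3.7, 4.4, 5.9, 7.3, 8.7, 8.9, 11.3, 12.5, 12.6, 12.8, 13.0, 13.2, 16.4, 19.6.
n = 14.
r = (75/100)·(14 + 1) = 11.25.
Rank 11 is 13.0 and rank 12 is 13.2.
Interpolate: 13.0 + 0.25·(13.2 − 13.0) = 13.0 + 0.25·0.2 = 13.05.

13.05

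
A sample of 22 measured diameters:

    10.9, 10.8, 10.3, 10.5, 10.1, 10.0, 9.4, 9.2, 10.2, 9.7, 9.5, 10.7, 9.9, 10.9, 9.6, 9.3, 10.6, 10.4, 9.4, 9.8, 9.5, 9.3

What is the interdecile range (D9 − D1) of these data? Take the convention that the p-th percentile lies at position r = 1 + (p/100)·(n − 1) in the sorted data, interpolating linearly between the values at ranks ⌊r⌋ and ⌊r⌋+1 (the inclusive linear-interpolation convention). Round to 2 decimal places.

Sorted: 9.2, 9.3, 9.3, 9.4, 9.4, 9.5, 9.5, 9.6, 9.7, 9.8, 9.9, 10.0, 10.1, 10.2, 10.3, 10.4, 10.5, 10.6, 10.7, 10.8, 10.9, 10.9.
n = 22.
P10: r = 3.1; ranks 3–4 are 9.3, 9.4; interpolating gives 9.31.
P90: r = 19.9; ranks 19–20 are 10.7, 10.8; interpolating gives 10.79.
Difference: 10.79 − 9.31 = 1.48.

1.48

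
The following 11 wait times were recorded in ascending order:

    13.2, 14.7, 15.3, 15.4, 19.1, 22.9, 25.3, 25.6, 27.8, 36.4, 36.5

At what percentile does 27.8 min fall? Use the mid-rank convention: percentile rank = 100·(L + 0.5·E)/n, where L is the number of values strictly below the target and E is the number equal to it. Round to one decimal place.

Count below 27.8: L = 8; count equal: E = 1; n = 11.
Percentile rank = 100·(8 + 0.5·1)/11 = 100·8.5/11 = 77.27.

77.3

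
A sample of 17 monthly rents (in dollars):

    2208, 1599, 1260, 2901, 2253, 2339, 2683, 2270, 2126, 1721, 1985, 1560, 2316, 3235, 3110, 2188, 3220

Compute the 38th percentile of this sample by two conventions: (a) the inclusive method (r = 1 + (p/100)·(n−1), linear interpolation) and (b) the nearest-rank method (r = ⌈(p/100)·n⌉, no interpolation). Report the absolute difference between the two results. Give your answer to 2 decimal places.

1.60

Sorted: 1260, 1560, 1599, 1721, 1985, 2126, 2188, 2208, 2253, 2270, 2316, 2339, 2683, 2901, 3110, 3220, 3235.
n = 17.
(a) r = 7.08; between ranks 7 (2188) and 8 (2208): 2189.6.
(b) the nearest-rank method: rank 7 → 2188.
|2189.6 − 2188| = 1.6.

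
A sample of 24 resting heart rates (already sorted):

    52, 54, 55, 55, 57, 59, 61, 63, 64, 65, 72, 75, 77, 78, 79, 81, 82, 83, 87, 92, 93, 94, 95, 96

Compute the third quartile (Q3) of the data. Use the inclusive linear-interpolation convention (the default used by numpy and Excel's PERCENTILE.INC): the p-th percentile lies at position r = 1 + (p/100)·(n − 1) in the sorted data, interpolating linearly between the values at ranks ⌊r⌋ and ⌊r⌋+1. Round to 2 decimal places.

n = 24.
r = 1 + (75/100)·(24 − 1) = 1 + 17.25 = 18.25.
Rank 18 is 83 and rank 19 is 87.
Interpolate: 83 + 0.25·(87 − 83) = 83 + 0.25·4 = 84.

84.00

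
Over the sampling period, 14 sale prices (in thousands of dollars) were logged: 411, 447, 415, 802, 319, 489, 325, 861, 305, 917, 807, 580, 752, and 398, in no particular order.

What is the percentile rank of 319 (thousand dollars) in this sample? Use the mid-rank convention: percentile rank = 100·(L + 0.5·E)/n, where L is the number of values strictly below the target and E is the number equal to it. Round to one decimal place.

10.7

Sorted: 305, 319, 325, 398, 411, 415, 447, 489, 580, 752, 802, 807, 861, 917.
Count below 319: L = 1; count equal: E = 1; n = 14.
Percentile rank = 100·(1 + 0.5·1)/14 = 100·1.5/14 = 10.71.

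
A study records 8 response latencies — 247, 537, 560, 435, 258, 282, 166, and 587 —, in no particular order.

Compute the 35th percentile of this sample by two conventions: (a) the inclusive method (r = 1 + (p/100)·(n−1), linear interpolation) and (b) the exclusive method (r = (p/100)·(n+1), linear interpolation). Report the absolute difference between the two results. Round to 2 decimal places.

7.20

Sorted: 166, 247, 258, 282, 435, 537, 560, 587.
n = 8.
(a) r = 3.45; between ranks 3 (258) and 4 (282): 268.8.
(b) r = 3.15; between ranks 3 (258) and 4 (282): 261.6.
|268.8 − 261.6| = 7.2.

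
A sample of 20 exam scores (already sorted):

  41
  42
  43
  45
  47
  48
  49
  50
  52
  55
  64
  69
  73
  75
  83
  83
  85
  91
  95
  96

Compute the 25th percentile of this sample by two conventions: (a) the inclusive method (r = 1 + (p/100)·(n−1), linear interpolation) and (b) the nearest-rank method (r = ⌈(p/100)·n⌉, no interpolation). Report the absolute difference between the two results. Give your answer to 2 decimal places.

0.75

n = 20.
(a) r = 5.75; between ranks 5 (47) and 6 (48): 47.75.
(b) the nearest-rank method: rank 5 → 47.
|47.75 − 47| = 0.75.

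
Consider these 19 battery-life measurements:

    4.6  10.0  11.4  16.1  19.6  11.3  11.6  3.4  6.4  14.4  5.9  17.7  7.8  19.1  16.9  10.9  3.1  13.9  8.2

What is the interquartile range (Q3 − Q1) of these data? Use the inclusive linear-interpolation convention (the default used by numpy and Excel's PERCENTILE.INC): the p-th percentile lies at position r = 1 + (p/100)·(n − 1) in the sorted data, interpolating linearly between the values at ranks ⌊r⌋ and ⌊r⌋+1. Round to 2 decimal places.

Sorted: 3.1, 3.4, 4.6, 5.9, 6.4, 7.8, 8.2, 10.0, 10.9, 11.3, 11.4, 11.6, 13.9, 14.4, 16.1, 16.9, 17.7, 19.1, 19.6.
n = 19.
P25: r = 5.5; ranks 5–6 are 6.4, 7.8; interpolating gives 7.1.
P75: r = 14.5; ranks 14–15 are 14.4, 16.1; interpolating gives 15.25.
Difference: 15.25 − 7.1 = 8.15.

8.15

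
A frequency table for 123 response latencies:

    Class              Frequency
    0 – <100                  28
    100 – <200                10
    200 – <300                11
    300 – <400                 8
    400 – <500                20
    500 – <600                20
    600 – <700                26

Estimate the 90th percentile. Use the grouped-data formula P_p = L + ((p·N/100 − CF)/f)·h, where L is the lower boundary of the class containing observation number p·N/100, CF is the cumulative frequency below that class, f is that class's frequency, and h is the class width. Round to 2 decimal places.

652.69

N = 123; target position k = 90/100 · 123 = 110.7.
Cumulative frequencies: 28, 38, 49, 57, 77, 97, 123.
Observation 110.7 falls in the class 600 – <700.
L = 600, CF = 97, f = 26, h = 100.
P90 = 600 + ((110.7 − 97)/26)·100 = 600 + 52.6923 = 652.692.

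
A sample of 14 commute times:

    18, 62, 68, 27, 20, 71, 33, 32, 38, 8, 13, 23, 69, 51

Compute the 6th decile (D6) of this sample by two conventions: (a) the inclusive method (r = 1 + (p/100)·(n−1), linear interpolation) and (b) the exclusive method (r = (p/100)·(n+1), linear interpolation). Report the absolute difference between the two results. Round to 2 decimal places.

Sorted: 8, 13, 18, 20, 23, 27, 32, 33, 38, 51, 62, 68, 69, 71.
n = 14.
(a) r = 8.8; between ranks 8 (33) and 9 (38): 37.
(b) r = 9 → value at rank 9 = 38.
|37 − 38| = 1.

1.00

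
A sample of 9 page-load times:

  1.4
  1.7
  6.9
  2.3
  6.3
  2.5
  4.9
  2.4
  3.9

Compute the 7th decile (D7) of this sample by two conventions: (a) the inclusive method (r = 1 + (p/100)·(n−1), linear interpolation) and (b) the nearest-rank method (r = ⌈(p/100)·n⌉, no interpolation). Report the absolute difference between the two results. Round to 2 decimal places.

Sorted: 1.4, 1.7, 2.3, 2.4, 2.5, 3.9, 4.9, 6.3, 6.9.
n = 9.
(a) r = 6.6; between ranks 6 (3.9) and 7 (4.9): 4.5.
(b) the nearest-rank method: rank 7 → 4.9.
|4.5 − 4.9| = 0.4.

0.40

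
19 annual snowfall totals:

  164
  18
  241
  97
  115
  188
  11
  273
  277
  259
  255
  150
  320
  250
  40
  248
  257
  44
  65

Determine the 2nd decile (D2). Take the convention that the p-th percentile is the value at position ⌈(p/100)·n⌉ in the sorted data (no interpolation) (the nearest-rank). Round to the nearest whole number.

Sorted: 11, 18, 40, 44, 65, 97, 115, 150, 164, 188, 241, 248, 250, 255, 257, 259, 273, 277, 320.
n = 19.
Position = ⌈20/100 · 19⌉ = ⌈3.8⌉ = 4.
The value at rank 4 is 44.

44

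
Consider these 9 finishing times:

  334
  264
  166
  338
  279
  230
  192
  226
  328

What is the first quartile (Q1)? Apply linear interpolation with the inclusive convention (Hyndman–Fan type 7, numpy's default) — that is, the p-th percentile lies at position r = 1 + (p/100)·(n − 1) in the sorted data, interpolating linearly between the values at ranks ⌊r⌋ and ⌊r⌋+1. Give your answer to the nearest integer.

226

Sorted: 166, 192, 226, 230, 264, 279, 328, 334, 338.
n = 9.
r = 1 + (25/100)·(9 − 1) = 1 + 2 = 3.
r is an integer, so P25 is the value at rank 3: 226.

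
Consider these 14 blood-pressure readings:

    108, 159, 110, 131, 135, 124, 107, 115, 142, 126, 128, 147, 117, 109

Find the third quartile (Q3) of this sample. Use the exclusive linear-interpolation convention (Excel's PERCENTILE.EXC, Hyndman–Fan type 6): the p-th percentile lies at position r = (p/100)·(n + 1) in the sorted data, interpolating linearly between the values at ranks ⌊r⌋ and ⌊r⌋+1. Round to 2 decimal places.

Sorted: 107, 108, 109, 110, 115, 117, 124, 126, 128, 131, 135, 142, 147, 159.
n = 14.
r = (75/100)·(14 + 1) = 11.25.
Rank 11 is 135 and rank 12 is 142.
Interpolate: 135 + 0.25·(142 − 135) = 135 + 0.25·7 = 136.75.

136.75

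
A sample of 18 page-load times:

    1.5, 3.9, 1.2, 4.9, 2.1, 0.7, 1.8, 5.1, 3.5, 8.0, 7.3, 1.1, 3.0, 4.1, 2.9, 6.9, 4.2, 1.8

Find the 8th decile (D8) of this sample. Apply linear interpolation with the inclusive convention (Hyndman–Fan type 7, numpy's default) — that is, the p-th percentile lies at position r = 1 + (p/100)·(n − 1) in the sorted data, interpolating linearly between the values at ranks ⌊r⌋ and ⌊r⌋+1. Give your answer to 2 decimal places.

5.02

Sorted: 0.7, 1.1, 1.2, 1.5, 1.8, 1.8, 2.1, 2.9, 3.0, 3.5, 3.9, 4.1, 4.2, 4.9, 5.1, 6.9, 7.3, 8.0.
n = 18.
r = 1 + (80/100)·(18 − 1) = 1 + 13.6 = 14.6.
Rank 14 is 4.9 and rank 15 is 5.1.
Interpolate: 4.9 + 0.6·(5.1 − 4.9) = 4.9 + 0.6·0.2 = 5.02.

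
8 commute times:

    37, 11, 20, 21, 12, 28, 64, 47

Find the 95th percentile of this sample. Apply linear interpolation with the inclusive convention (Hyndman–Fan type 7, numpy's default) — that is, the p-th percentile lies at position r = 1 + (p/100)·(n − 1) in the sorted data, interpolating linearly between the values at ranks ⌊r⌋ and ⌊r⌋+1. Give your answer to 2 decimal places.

Sorted: 11, 12, 20, 21, 28, 37, 47, 64.
n = 8.
r = 1 + (95/100)·(8 − 1) = 1 + 6.65 = 7.65.
Rank 7 is 47 and rank 8 is 64.
Interpolate: 47 + 0.65·(64 − 47) = 47 + 0.65·17 = 58.05.

58.05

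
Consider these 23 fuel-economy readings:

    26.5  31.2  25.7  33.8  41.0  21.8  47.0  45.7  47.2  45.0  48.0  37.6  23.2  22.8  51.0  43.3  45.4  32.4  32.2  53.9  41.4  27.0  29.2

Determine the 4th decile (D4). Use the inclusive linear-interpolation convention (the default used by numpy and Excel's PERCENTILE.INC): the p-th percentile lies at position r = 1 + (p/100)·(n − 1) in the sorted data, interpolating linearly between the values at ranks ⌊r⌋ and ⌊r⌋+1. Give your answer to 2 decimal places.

32.36

Sorted: 21.8, 22.8, 23.2, 25.7, 26.5, 27.0, 29.2, 31.2, 32.2, 32.4, 33.8, 37.6, 41.0, 41.4, 43.3, 45.0, 45.4, 45.7, 47.0, 47.2, 48.0, 51.0, 53.9.
n = 23.
r = 1 + (40/100)·(23 − 1) = 1 + 8.8 = 9.8.
Rank 9 is 32.2 and rank 10 is 32.4.
Interpolate: 32.2 + 0.8·(32.4 − 32.2) = 32.2 + 0.8·0.2 = 32.36.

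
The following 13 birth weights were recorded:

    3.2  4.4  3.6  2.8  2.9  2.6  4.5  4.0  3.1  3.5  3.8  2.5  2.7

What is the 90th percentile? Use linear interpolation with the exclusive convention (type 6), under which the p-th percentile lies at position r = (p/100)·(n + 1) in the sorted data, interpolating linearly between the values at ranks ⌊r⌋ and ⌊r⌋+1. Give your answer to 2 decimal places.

4.46

Sorted: 2.5, 2.6, 2.7, 2.8, 2.9, 3.1, 3.2, 3.5, 3.6, 3.8, 4.0, 4.4, 4.5.
n = 13.
r = (90/100)·(13 + 1) = 12.6.
Rank 12 is 4.4 and rank 13 is 4.5.
Interpolate: 4.4 + 0.6·(4.5 − 4.4) = 4.4 + 0.6·0.1 = 4.46.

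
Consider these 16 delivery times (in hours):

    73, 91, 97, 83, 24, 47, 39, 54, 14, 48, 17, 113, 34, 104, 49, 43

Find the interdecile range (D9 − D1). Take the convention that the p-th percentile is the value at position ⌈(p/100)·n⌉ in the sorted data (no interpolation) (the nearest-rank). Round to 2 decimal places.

Sorted: 14, 17, 24, 34, 39, 43, 47, 48, 49, 54, 73, 83, 91, 97, 104, 113.
n = 16.
P10: rank ⌈10/100·16⌉ = 2 → 17.
P90: rank ⌈90/100·16⌉ = 15 → 104.
Difference: 104 − 17 = 87.

87.00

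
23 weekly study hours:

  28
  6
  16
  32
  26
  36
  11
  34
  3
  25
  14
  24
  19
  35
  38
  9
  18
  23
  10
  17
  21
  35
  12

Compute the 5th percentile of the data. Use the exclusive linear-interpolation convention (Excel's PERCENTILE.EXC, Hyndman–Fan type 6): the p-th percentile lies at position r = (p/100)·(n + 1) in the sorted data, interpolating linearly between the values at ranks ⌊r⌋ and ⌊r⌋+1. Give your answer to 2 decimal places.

3.60

Sorted: 3, 6, 9, 10, 11, 12, 14, 16, 17, 18, 19, 21, 23, 24, 25, 26, 28, 32, 34, 35, 35, 36, 38.
n = 23.
r = (5/100)·(23 + 1) = 1.2.
Rank 1 is 3 and rank 2 is 6.
Interpolate: 3 + 0.2·(6 − 3) = 3 + 0.2·3 = 3.6.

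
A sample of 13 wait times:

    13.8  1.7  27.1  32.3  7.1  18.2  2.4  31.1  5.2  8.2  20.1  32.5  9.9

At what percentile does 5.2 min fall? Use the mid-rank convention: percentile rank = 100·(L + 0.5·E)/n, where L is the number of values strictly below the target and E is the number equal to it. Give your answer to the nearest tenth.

Sorted: 1.7, 2.4, 5.2, 7.1, 8.2, 9.9, 13.8, 18.2, 20.1, 27.1, 31.1, 32.3, 32.5.
Count below 5.2: L = 2; count equal: E = 1; n = 13.
Percentile rank = 100·(2 + 0.5·1)/13 = 100·2.5/13 = 19.23.

19.2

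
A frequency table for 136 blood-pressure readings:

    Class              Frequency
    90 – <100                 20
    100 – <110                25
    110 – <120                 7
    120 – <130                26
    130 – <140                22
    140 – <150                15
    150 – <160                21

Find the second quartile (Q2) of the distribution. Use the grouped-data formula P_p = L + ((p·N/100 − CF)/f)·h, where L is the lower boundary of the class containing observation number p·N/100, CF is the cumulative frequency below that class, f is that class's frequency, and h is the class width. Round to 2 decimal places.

126.15

N = 136; target position k = 50/100 · 136 = 68.
Cumulative frequencies: 20, 45, 52, 78, 100, 115, 136.
Observation 68 falls in the class 120 – <130.
L = 120, CF = 52, f = 26, h = 10.
P50 = 120 + ((68 − 52)/26)·10 = 120 + 6.15385 = 126.154.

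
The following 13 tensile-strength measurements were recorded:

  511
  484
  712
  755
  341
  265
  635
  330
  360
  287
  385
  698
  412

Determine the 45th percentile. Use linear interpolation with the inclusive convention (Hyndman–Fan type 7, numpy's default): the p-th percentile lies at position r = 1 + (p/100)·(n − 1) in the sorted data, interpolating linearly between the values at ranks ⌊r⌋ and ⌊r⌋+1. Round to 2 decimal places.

395.80

Sorted: 265, 287, 330, 341, 360, 385, 412, 484, 511, 635, 698, 712, 755.
n = 13.
r = 1 + (45/100)·(13 − 1) = 1 + 5.4 = 6.4.
Rank 6 is 385 and rank 7 is 412.
Interpolate: 385 + 0.4·(412 − 385) = 385 + 0.4·27 = 395.8.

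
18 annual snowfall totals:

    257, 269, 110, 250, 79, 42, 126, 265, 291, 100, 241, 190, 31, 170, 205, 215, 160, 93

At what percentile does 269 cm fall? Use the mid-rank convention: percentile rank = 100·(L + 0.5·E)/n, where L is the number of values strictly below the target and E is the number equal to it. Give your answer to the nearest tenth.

Sorted: 31, 42, 79, 93, 100, 110, 126, 160, 170, 190, 205, 215, 241, 250, 257, 265, 269, 291.
Count below 269: L = 16; count equal: E = 1; n = 18.
Percentile rank = 100·(16 + 0.5·1)/18 = 100·16.5/18 = 91.67.

91.7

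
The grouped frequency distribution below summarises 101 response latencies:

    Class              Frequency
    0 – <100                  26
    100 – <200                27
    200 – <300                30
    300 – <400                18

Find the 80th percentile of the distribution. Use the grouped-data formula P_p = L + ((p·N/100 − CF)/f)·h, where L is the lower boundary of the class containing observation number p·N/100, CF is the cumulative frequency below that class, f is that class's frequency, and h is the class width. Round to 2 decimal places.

N = 101; target position k = 80/100 · 101 = 80.8.
Cumulative frequencies: 26, 53, 83, 101.
Observation 80.8 falls in the class 200 – <300.
L = 200, CF = 53, f = 30, h = 100.
P80 = 200 + ((80.8 − 53)/30)·100 = 200 + 92.6667 = 292.667.

292.67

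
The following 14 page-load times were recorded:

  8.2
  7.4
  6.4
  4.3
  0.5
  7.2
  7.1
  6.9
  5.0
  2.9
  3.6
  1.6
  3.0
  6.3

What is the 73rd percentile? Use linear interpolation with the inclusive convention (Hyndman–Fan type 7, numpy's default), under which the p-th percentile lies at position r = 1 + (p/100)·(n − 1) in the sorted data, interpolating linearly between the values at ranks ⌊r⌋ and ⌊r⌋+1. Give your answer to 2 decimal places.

Sorted: 0.5, 1.6, 2.9, 3.0, 3.6, 4.3, 5.0, 6.3, 6.4, 6.9, 7.1, 7.2, 7.4, 8.2.
n = 14.
r = 1 + (73/100)·(14 − 1) = 1 + 9.49 = 10.49.
Rank 10 is 6.9 and rank 11 is 7.1.
Interpolate: 6.9 + 0.49·(7.1 − 6.9) = 6.9 + 0.49·0.2 = 6.998.

7.00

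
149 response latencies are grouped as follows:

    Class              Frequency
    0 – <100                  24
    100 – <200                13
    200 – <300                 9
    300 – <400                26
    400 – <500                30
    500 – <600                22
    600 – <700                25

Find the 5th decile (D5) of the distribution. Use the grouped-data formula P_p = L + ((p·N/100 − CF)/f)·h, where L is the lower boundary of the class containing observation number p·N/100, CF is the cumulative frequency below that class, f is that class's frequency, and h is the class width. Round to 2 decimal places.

408.33

N = 149; target position k = 50/100 · 149 = 74.5.
Cumulative frequencies: 24, 37, 46, 72, 102, 124, 149.
Observation 74.5 falls in the class 400 – <500.
L = 400, CF = 72, f = 30, h = 100.
P50 = 400 + ((74.5 − 72)/30)·100 = 400 + 8.33333 = 408.333.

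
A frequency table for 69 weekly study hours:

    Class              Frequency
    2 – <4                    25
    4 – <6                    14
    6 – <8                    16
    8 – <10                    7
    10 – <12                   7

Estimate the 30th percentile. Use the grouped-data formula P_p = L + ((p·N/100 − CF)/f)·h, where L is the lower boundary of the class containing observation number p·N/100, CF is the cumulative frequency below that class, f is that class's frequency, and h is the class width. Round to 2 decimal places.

N = 69; target position k = 30/100 · 69 = 20.7.
Cumulative frequencies: 25, 39, 55, 62, 69.
Observation 20.7 falls in the class 2 – <4.
L = 2, CF = 0, f = 25, h = 2.
P30 = 2 + ((20.7 − 0)/25)·2 = 2 + 1.656 = 3.656.

3.66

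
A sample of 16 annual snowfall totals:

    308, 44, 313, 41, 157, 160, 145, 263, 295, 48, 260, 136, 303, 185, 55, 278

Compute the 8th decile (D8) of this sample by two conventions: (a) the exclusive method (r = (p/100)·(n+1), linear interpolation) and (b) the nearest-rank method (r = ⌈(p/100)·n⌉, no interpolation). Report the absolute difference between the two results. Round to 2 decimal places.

Sorted: 41, 44, 48, 55, 136, 145, 157, 160, 185, 260, 263, 278, 295, 303, 308, 313.
n = 16.
(a) r = 13.6; between ranks 13 (295) and 14 (303): 299.8.
(b) the nearest-rank method: rank 13 → 295.
|299.8 − 295| = 4.8.

4.80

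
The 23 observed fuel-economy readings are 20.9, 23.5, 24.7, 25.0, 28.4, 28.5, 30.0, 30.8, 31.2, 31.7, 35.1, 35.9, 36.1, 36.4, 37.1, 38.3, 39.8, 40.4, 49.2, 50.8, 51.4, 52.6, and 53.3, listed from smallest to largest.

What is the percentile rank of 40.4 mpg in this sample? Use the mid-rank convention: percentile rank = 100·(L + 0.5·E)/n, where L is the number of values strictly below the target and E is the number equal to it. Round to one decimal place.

76.1

Count below 40.4: L = 17; count equal: E = 1; n = 23.
Percentile rank = 100·(17 + 0.5·1)/23 = 100·17.5/23 = 76.09.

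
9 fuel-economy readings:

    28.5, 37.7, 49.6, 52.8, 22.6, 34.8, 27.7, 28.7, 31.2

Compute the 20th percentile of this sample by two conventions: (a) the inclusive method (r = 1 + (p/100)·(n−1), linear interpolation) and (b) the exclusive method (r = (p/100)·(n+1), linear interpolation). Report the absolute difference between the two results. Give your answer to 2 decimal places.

0.48

Sorted: 22.6, 27.7, 28.5, 28.7, 31.2, 34.8, 37.7, 49.6, 52.8.
n = 9.
(a) r = 2.6; between ranks 2 (27.7) and 3 (28.5): 28.18.
(b) r = 2 → value at rank 2 = 27.7.
|28.18 − 27.7| = 0.48.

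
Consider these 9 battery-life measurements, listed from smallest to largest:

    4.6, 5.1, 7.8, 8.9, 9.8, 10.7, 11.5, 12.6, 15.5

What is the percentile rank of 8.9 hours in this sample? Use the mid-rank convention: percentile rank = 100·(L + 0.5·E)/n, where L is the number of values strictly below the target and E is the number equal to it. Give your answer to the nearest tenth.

Count below 8.9: L = 3; count equal: E = 1; n = 9.
Percentile rank = 100·(3 + 0.5·1)/9 = 100·3.5/9 = 38.89.

38.9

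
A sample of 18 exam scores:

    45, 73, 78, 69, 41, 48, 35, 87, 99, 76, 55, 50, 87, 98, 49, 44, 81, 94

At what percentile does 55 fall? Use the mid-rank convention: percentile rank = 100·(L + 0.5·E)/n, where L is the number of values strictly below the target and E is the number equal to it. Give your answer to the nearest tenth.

41.7

Sorted: 35, 41, 44, 45, 48, 49, 50, 55, 69, 73, 76, 78, 81, 87, 87, 94, 98, 99.
Count below 55: L = 7; count equal: E = 1; n = 18.
Percentile rank = 100·(7 + 0.5·1)/18 = 100·7.5/18 = 41.67.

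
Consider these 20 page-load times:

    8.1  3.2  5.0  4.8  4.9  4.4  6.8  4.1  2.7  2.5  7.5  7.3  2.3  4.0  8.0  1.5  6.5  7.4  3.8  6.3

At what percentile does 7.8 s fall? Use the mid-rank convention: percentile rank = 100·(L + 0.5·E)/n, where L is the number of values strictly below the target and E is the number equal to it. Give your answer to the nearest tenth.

Sorted: 1.5, 2.3, 2.5, 2.7, 3.2, 3.8, 4.0, 4.1, 4.4, 4.8, 4.9, 5.0, 6.3, 6.5, 6.8, 7.3, 7.4, 7.5, 8.0, 8.1.
Count below 7.8: L = 18; count equal: E = 0; n = 20.
Percentile rank = 100·(18 + 0.5·0)/20 = 100·18/20 = 90.

90.0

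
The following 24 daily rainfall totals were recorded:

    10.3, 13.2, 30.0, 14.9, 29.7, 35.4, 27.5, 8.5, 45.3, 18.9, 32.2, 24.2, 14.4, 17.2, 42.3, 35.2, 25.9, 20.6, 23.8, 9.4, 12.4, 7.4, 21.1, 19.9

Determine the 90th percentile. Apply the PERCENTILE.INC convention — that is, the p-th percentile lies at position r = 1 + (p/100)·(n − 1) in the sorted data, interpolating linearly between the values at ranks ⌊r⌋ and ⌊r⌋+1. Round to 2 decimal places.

35.34

Sorted: 7.4, 8.5, 9.4, 10.3, 12.4, 13.2, 14.4, 14.9, 17.2, 18.9, 19.9, 20.6, 21.1, 23.8, 24.2, 25.9, 27.5, 29.7, 30.0, 32.2, 35.2, 35.4, 42.3, 45.3.
n = 24.
r = 1 + (90/100)·(24 − 1) = 1 + 20.7 = 21.7.
Rank 21 is 35.2 and rank 22 is 35.4.
Interpolate: 35.2 + 0.7·(35.4 − 35.2) = 35.2 + 0.7·0.2 = 35.34.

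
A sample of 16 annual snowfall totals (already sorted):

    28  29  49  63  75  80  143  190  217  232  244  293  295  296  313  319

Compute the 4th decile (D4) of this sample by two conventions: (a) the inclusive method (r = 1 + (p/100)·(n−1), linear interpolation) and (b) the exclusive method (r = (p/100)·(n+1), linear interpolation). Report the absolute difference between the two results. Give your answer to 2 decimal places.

n = 16.
(a) r = 7 → value at rank 7 = 143.
(b) r = 6.8; between ranks 6 (80) and 7 (143): 130.4.
|143 − 130.4| = 12.6.

12.60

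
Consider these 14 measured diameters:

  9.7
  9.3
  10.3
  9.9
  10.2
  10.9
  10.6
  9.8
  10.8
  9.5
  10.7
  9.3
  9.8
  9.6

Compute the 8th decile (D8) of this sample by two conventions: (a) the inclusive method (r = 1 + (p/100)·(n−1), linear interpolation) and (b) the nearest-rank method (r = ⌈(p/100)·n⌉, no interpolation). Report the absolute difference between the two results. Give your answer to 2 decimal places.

0.06

Sorted: 9.3, 9.3, 9.5, 9.6, 9.7, 9.8, 9.8, 9.9, 10.2, 10.3, 10.6, 10.7, 10.8, 10.9.
n = 14.
(a) r = 11.4; between ranks 11 (10.6) and 12 (10.7): 10.64.
(b) the nearest-rank method: rank 12 → 10.7.
|10.64 − 10.7| = 0.06.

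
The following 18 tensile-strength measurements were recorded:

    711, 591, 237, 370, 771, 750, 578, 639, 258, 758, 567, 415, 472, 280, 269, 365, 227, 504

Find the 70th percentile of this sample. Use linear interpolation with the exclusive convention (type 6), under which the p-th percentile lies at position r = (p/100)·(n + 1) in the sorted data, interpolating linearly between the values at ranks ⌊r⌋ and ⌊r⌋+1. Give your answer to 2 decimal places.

605.40

Sorted: 227, 237, 258, 269, 280, 365, 370, 415, 472, 504, 567, 578, 591, 639, 711, 750, 758, 771.
n = 18.
r = (70/100)·(18 + 1) = 13.3.
Rank 13 is 591 and rank 14 is 639.
Interpolate: 591 + 0.3·(639 − 591) = 591 + 0.3·48 = 605.4.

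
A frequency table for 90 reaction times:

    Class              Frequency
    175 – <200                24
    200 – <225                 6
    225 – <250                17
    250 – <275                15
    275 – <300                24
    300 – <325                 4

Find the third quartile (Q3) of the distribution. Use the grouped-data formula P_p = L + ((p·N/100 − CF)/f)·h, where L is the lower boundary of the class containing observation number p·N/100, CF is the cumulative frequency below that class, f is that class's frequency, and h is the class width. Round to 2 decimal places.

N = 90; target position k = 75/100 · 90 = 67.5.
Cumulative frequencies: 24, 30, 47, 62, 86, 90.
Observation 67.5 falls in the class 275 – <300.
L = 275, CF = 62, f = 24, h = 25.
P75 = 275 + ((67.5 − 62)/24)·25 = 275 + 5.72917 = 280.729.

280.73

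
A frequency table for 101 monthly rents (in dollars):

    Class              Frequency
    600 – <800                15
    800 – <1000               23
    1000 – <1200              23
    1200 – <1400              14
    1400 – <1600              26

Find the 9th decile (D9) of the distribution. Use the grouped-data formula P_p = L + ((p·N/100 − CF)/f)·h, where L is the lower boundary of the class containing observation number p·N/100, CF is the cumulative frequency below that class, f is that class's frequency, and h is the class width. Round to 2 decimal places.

N = 101; target position k = 90/100 · 101 = 90.9.
Cumulative frequencies: 15, 38, 61, 75, 101.
Observation 90.9 falls in the class 1400 – <1600.
L = 1400, CF = 75, f = 26, h = 200.
P90 = 1400 + ((90.9 − 75)/26)·200 = 1400 + 122.308 = 1522.31.

1522.31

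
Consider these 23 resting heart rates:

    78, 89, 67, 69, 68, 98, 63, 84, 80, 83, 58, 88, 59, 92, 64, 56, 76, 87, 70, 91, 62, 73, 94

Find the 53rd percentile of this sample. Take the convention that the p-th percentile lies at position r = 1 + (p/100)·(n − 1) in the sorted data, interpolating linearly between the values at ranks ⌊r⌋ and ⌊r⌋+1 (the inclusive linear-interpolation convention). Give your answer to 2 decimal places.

77.32

Sorted: 56, 58, 59, 62, 63, 64, 67, 68, 69, 70, 73, 76, 78, 80, 83, 84, 87, 88, 89, 91, 92, 94, 98.
n = 23.
r = 1 + (53/100)·(23 − 1) = 1 + 11.66 = 12.66.
Rank 12 is 76 and rank 13 is 78.
Interpolate: 76 + 0.66·(78 − 76) = 76 + 0.66·2 = 77.32.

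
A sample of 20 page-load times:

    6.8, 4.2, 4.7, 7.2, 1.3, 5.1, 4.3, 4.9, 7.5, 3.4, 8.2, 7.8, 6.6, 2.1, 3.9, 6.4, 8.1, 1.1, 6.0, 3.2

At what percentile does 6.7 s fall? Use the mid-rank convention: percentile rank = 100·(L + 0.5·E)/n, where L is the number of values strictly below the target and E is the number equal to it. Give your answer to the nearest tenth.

Sorted: 1.1, 1.3, 2.1, 3.2, 3.4, 3.9, 4.2, 4.3, 4.7, 4.9, 5.1, 6.0, 6.4, 6.6, 6.8, 7.2, 7.5, 7.8, 8.1, 8.2.
Count below 6.7: L = 14; count equal: E = 0; n = 20.
Percentile rank = 100·(14 + 0.5·0)/20 = 100·14/20 = 70.

70.0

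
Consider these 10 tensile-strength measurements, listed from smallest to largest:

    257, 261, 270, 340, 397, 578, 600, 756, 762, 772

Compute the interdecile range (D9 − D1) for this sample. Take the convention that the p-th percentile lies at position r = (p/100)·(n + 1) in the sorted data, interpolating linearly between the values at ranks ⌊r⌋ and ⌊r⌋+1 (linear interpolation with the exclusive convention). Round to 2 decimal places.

513.60

n = 10.
P10: r = 1.1; ranks 1–2 are 257, 261; interpolating gives 257.4.
P90: r = 9.9; ranks 9–10 are 762, 772; interpolating gives 771.
Difference: 771 − 257.4 = 513.6.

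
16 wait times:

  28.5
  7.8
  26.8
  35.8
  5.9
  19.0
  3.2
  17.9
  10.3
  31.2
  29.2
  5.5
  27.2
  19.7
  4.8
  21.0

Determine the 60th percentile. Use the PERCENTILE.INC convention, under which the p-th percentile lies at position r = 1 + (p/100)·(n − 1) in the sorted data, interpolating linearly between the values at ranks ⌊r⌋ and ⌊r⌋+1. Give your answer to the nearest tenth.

21.0

Sorted: 3.2, 4.8, 5.5, 5.9, 7.8, 10.3, 17.9, 19.0, 19.7, 21.0, 26.8, 27.2, 28.5, 29.2, 31.2, 35.8.
n = 16.
r = 1 + (60/100)·(16 − 1) = 1 + 9 = 10.
r is an integer, so P60 is the value at rank 10: 21.0.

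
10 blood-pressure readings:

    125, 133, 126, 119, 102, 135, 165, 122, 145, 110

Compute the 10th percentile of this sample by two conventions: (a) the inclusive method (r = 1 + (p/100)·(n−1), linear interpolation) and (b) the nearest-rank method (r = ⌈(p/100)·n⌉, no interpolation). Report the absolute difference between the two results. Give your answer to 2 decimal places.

7.20

Sorted: 102, 110, 119, 122, 125, 126, 133, 135, 145, 165.
n = 10.
(a) r = 1.9; between ranks 1 (102) and 2 (110): 109.2.
(b) the nearest-rank method: rank 1 → 102.
|109.2 − 102| = 7.2.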